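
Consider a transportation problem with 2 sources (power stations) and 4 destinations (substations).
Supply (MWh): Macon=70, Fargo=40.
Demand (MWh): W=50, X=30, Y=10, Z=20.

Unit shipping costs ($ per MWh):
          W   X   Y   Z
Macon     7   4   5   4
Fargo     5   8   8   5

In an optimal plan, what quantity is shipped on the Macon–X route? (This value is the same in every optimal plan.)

30

Optimal shipments:
  Macon to W: 10 MWh
  Macon to X: 30 MWh
  Macon to Y: 10 MWh
  Macon to Z: 20 MWh
  Fargo to W: 40 MWh
Total cost = $520.
So Macon→X carries 30 MWh.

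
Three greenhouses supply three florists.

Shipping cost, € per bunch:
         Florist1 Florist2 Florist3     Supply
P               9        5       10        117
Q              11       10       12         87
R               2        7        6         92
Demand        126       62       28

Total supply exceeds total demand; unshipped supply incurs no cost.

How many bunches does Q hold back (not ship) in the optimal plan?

Minimum-cost shipments:
  P→Florist1: 27 bunches
  P→Florist2: 62 bunches
  P→Florist3: 28 bunches
  Q→Florist1: 7 bunches
  R→Florist1: 92 bunches
Total cost = €1094.
Q ships 7 of its 87, leaving 80.

80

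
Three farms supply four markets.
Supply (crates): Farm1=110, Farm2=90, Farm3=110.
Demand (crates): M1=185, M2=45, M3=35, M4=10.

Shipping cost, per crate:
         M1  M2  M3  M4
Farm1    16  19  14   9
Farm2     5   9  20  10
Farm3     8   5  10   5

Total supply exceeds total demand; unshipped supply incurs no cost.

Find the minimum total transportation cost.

2255

An optimal shipping plan:
  Farm1->M1: 30 × 16 = 480
  Farm1->M3: 35 × 14 = 490
  Farm1->M4: 10 × 9 = 90
  Farm2->M1: 90 × 5 = 450
  Farm3->M1: 65 × 8 = 520
  Farm3->M2: 45 × 5 = 225
Total = 480 + 490 + 90 + 450 + 520 + 225 = 2255.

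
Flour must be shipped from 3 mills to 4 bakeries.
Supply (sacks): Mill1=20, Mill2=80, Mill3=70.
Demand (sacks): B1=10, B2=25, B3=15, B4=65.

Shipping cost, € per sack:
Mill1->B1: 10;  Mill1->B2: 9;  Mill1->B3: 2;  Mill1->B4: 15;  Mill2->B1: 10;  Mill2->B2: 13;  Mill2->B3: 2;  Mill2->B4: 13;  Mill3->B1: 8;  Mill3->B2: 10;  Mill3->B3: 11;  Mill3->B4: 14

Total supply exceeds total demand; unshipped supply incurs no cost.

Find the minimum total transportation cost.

One minimum-cost allocation:
  Mill1->B2: 20 × €9 = €180
  Mill2->B3: 15 × €2 = €30
  Mill2->B4: 65 × €13 = €845
  Mill3->B1: 10 × €8 = €80
  Mill3->B2: 5 × €10 = €50
Total = 180 + 30 + 845 + 80 + 50 = €1185.
(Supply check: Mill1 ships 20; Mill2 ships 80; Mill3 ships 15.)

1185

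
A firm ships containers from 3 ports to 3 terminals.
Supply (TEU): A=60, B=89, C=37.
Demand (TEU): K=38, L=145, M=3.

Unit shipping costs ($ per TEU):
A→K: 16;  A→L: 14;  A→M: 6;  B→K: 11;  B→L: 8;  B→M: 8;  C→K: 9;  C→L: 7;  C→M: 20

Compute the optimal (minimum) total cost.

Optimal allocation:
  A to K: 1 × $16 = $16
  A to L: 56 × $14 = $784
  A to M: 3 × $6 = $18
  B to L: 89 × $8 = $712
  C to K: 37 × $9 = $333
Total = 16 + 784 + 18 + 712 + 333 = $1863.

1863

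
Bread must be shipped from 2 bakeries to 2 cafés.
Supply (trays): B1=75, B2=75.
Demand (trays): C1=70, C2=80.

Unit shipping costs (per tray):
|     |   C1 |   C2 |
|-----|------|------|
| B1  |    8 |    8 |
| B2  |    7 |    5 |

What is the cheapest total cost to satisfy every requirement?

975

An optimal shipping plan:
  B1->C1: 70 × 8 = 560
  B1->C2: 5 × 8 = 40
  B2->C2: 75 × 5 = 375
Total = 560 + 40 + 375 = 975.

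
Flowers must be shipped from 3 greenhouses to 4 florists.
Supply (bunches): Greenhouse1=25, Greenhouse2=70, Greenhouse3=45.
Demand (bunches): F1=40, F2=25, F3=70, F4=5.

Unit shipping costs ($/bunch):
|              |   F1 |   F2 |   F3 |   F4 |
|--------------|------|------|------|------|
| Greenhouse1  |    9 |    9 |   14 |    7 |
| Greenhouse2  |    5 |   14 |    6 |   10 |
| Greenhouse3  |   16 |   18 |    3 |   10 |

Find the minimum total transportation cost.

760

One minimum-cost allocation:
  Greenhouse1–F2: 25 × $9 = $225
  Greenhouse2–F1: 40 × $5 = $200
  Greenhouse2–F3: 25 × $6 = $150
  Greenhouse2–F4: 5 × $10 = $50
  Greenhouse3–F3: 45 × $3 = $135
Total = 225 + 200 + 150 + 50 + 135 = $760.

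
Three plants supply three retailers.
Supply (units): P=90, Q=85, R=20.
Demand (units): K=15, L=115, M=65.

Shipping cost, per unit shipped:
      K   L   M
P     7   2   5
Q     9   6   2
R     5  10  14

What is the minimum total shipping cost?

A cheapest plan:
  P to L: 90 units
  Q to L: 20 units
  Q to M: 65 units
  R to K: 15 units
  R to L: 5 units
Total cost = 555.

555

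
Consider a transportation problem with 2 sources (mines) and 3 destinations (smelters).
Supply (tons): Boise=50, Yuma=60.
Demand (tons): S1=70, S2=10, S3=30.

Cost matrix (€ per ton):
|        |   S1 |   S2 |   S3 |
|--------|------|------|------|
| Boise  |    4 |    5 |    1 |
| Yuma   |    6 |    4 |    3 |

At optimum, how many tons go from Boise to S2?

Solving gives:
  Boise to S1: 20 tons
  Boise to S3: 30 tons
  Yuma to S1: 50 tons
  Yuma to S2: 10 tons
Total cost = €450.
The route Boise→S2 is not used.

0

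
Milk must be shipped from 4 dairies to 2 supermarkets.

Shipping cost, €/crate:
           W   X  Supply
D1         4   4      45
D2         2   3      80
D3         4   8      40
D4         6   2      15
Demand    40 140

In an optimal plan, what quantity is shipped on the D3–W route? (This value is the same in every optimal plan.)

40

Optimal shipments:
  D1 to X: 45 × €4 = €180
  D2 to X: 80 × €3 = €240
  D3 to W: 40 × €4 = €160
  D4 to X: 15 × €2 = €30
Total cost = €610.
So D3→W carries 40 crates.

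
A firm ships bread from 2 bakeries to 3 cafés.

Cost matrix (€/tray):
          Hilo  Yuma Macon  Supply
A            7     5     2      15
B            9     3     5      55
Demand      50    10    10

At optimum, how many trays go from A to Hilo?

The minimum-cost plan:
  A->Hilo: 5 × €7 = €35
  A->Macon: 10 × €2 = €20
  B->Hilo: 45 × €9 = €405
  B->Yuma: 10 × €3 = €30
Total cost = €490.
So A→Hilo carries 5 trays.

5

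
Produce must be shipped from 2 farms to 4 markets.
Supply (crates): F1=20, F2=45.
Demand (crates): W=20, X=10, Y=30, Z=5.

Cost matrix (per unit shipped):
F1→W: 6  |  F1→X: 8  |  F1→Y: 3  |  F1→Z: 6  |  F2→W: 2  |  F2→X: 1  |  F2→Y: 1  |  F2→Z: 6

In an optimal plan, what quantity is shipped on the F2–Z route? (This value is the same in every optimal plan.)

0

The minimum-cost plan:
  F1–Y: 15 × 3 = 45
  F1–Z: 5 × 6 = 30
  F2–W: 20 × 2 = 40
  F2–X: 10 × 1 = 10
  F2–Y: 15 × 1 = 15
Total cost = 140.
The route F2→Z is not used.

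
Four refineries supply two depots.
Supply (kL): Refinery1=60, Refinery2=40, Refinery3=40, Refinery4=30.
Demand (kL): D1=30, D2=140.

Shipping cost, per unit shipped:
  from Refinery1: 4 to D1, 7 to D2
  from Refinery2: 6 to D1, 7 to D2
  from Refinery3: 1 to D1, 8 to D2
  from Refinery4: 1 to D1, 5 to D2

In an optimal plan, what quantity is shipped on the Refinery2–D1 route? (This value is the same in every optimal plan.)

The minimum-cost plan:
  Refinery1–D2: 60 × 7 = 420
  Refinery2–D2: 40 × 7 = 280
  Refinery3–D1: 30 × 1 = 30
  Refinery3–D2: 10 × 8 = 80
  Refinery4–D2: 30 × 5 = 150
Total cost = 960.
The route Refinery2→D1 is not used.

0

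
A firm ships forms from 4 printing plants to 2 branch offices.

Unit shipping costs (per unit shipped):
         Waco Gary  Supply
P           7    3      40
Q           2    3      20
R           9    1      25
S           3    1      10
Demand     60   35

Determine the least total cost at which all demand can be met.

335

An optimal shipping plan:
  P to Waco: 30 × 7 = 210
  P to Gary: 10 × 3 = 30
  Q to Waco: 20 × 2 = 40
  R to Gary: 25 × 1 = 25
  S to Waco: 10 × 3 = 30
Total = 210 + 30 + 40 + 25 + 30 = 335.
(Supply check: P ships 40; Q ships 20; R ships 25; S ships 10.)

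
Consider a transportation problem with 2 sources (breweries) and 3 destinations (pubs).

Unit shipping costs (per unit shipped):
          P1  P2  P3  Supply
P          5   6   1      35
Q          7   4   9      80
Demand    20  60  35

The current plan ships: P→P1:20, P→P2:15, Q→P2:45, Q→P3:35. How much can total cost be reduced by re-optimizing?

Current plan cost = 20·5 + 15·6 + 45·4 + 35·9 = 685.
Optimal plan:
  P–P3: 35 × 1 = 35
  Q–P1: 20 × 7 = 140
  Q–P2: 60 × 4 = 240
Optimal cost = 415.
Saving = 685 − 415 = 270.

270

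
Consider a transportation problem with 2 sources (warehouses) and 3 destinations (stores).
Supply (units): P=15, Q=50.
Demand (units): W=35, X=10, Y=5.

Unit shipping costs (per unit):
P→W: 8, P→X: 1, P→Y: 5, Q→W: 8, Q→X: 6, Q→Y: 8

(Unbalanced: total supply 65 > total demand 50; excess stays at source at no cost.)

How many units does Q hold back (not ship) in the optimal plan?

15

Minimum-cost shipments:
  P to X: 10 × 1 = 10
  P to Y: 5 × 5 = 25
  Q to W: 35 × 8 = 280
Total cost = 315.
Q ships 35 of its 50, leaving 15.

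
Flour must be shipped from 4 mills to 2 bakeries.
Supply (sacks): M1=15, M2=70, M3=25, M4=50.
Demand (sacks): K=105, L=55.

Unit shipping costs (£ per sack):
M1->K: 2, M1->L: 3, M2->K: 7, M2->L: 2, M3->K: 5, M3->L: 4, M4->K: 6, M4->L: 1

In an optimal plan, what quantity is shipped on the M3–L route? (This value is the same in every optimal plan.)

0

Solving gives:
  M1 to K: 15 × £2 = £30
  M2 to K: 15 × £7 = £105
  M2 to L: 55 × £2 = £110
  M3 to K: 25 × £5 = £125
  M4 to K: 50 × £6 = £300
Total cost = £670.
The route M3→L is not used.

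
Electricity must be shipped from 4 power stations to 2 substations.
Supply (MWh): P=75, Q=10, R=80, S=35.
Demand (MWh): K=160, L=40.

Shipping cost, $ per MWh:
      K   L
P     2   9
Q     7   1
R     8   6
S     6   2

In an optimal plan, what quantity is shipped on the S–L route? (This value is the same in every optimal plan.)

The minimum-cost plan:
  P→K: 75 MWh
  Q→L: 10 MWh
  R→K: 80 MWh
  S→K: 5 MWh
  S→L: 30 MWh
Total cost = $890.
So S→L carries 30 MWh.

30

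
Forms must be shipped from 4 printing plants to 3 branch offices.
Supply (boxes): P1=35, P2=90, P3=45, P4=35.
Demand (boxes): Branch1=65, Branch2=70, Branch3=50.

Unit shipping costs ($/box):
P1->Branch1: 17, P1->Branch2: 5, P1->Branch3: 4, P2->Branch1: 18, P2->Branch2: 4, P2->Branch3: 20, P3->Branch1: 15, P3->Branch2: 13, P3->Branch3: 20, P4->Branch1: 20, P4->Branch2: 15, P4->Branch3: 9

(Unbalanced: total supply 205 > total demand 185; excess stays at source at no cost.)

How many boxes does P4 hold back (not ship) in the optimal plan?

An optimal plan:
  P1->Branch3: 35 × $4 = $140
  P2->Branch1: 20 × $18 = $360
  P2->Branch2: 70 × $4 = $280
  P3->Branch1: 45 × $15 = $675
  P4->Branch3: 15 × $9 = $135
Total cost = $1590.
P4 ships 15 of its 35, leaving 20.

20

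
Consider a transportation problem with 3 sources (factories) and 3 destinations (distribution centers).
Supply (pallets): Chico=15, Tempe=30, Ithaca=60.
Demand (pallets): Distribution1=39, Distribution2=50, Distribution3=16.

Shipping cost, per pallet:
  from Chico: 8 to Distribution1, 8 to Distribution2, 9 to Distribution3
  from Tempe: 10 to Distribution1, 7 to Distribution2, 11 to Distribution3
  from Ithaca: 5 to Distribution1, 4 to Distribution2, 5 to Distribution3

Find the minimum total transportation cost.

A cheapest plan:
  Chico to Distribution1: 15 × 8 = 120
  Tempe to Distribution2: 30 × 7 = 210
  Ithaca to Distribution1: 24 × 5 = 120
  Ithaca to Distribution2: 20 × 4 = 80
  Ithaca to Distribution3: 16 × 5 = 80
Total = 120 + 210 + 120 + 80 + 80 = 610.

610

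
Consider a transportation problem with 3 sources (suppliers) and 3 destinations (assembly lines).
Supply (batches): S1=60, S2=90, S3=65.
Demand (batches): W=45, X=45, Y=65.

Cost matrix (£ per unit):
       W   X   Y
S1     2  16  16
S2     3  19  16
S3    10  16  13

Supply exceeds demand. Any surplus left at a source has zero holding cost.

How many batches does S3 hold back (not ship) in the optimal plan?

0

An optimal plan:
  S1->W: 15 × £2 = £30
  S1->X: 45 × £16 = £720
  S2->W: 30 × £3 = £90
  S3->Y: 65 × £13 = £845
Total cost = £1685.
S3 ships 65 of its 65, leaving 0.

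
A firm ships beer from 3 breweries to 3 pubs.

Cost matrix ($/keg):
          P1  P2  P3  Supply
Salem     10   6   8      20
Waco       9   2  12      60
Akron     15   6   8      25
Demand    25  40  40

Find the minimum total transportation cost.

Optimal allocation:
  Salem to P1: 5 kegs
  Salem to P3: 15 kegs
  Waco to P1: 20 kegs
  Waco to P2: 40 kegs
  Akron to P3: 25 kegs
Total cost = $630.
(Supply check: Salem ships 20; Waco ships 60; Akron ships 25.)

630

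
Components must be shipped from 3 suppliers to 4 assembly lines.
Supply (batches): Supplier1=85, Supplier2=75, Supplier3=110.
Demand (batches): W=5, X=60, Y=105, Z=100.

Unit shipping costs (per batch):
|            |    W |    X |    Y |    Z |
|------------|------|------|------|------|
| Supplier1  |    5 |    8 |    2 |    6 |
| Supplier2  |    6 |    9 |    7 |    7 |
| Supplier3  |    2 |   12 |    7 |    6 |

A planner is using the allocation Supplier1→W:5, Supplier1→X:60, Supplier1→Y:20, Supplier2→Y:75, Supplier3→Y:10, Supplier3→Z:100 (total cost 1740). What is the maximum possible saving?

Current plan cost = 5·5 + 60·8 + 20·2 + 75·7 + 10·7 + 100·6 = 1740.
Optimal plan:
  Supplier1 to Y: 85 × 2 = 170
  Supplier2 to X: 60 × 9 = 540
  Supplier2 to Y: 15 × 7 = 105
  Supplier3 to W: 5 × 2 = 10
  Supplier3 to Y: 5 × 7 = 35
  Supplier3 to Z: 100 × 6 = 600
Optimal cost = 1460.
Saving = 1740 − 1460 = 280.

280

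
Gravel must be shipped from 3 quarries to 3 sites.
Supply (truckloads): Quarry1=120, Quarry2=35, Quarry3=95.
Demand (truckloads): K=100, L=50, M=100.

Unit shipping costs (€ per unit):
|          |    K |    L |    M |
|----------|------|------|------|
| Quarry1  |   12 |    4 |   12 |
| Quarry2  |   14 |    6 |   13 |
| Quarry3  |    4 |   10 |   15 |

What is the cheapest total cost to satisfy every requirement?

One minimum-cost allocation:
  Quarry1->K: 5 × €12 = €60
  Quarry1->L: 50 × €4 = €200
  Quarry1->M: 65 × €12 = €780
  Quarry2->M: 35 × €13 = €455
  Quarry3->K: 95 × €4 = €380
Total = 60 + 200 + 780 + 455 + 380 = €1875.

1875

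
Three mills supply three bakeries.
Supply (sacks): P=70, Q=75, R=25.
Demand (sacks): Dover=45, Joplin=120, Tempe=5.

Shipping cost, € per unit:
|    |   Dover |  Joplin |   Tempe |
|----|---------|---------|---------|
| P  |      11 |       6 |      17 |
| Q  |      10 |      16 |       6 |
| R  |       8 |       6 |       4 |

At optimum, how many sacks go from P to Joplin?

Solving gives:
  P to Joplin: 70 × €6 = €420
  Q to Dover: 45 × €10 = €450
  Q to Joplin: 25 × €16 = €400
  Q to Tempe: 5 × €6 = €30
  R to Joplin: 25 × €6 = €150
Total cost = €1450.
So P→Joplin carries 70 sacks.

70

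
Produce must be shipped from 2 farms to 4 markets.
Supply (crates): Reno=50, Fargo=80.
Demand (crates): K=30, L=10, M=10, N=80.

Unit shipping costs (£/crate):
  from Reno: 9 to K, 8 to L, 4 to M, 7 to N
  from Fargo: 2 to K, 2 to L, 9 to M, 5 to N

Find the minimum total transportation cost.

Optimal allocation:
  Reno–M: 10 crates
  Reno–N: 40 crates
  Fargo–K: 30 crates
  Fargo–L: 10 crates
  Fargo–N: 40 crates
Total cost = £600.

600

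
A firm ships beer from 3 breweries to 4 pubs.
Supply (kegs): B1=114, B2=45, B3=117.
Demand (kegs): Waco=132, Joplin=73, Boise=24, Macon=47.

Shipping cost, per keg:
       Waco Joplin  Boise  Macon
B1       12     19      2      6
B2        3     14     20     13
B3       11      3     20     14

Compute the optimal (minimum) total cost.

A cheapest plan:
  B1 to Waco: 43 × 12 = 516
  B1 to Boise: 24 × 2 = 48
  B1 to Macon: 47 × 6 = 282
  B2 to Waco: 45 × 3 = 135
  B3 to Waco: 44 × 11 = 484
  B3 to Joplin: 73 × 3 = 219
Total = 516 + 48 + 282 + 135 + 484 + 219 = 1684.

1684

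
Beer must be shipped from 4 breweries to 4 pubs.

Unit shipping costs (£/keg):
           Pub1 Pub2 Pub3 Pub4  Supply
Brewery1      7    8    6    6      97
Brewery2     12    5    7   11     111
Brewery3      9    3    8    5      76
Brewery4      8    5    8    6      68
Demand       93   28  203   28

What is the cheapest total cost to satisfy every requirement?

2312

An optimal shipping plan:
  Brewery1->Pub1: 25 × £7 = £175
  Brewery1->Pub3: 72 × £6 = £432
  Brewery2->Pub3: 111 × £7 = £777
  Brewery3->Pub2: 28 × £3 = £84
  Brewery3->Pub3: 20 × £8 = £160
  Brewery3->Pub4: 28 × £5 = £140
  Brewery4->Pub1: 68 × £8 = £544
Total = 175 + 432 + 777 + 84 + 160 + 140 + 544 = £2312.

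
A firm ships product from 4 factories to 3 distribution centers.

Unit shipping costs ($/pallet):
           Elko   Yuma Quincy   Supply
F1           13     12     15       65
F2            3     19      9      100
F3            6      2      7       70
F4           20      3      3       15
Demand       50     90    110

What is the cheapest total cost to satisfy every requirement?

An optimal shipping plan:
  F1–Yuma: 20 pallets
  F1–Quincy: 45 pallets
  F2–Elko: 50 pallets
  F2–Quincy: 50 pallets
  F3–Yuma: 70 pallets
  F4–Quincy: 15 pallets
Total cost = $1700.
(Supply check: F1 ships 65; F2 ships 100; F3 ships 70; F4 ships 15.)

1700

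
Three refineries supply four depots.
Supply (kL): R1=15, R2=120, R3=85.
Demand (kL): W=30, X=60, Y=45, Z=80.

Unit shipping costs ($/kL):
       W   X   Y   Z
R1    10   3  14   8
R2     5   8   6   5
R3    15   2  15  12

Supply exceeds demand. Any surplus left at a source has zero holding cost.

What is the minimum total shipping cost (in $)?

1125

Optimal allocation:
  R1->Z: 15 × $8 = $120
  R2->W: 30 × $5 = $150
  R2->Y: 45 × $6 = $270
  R2->Z: 45 × $5 = $225
  R3->X: 60 × $2 = $120
  R3->Z: 20 × $12 = $240
Total = 120 + 150 + 270 + 225 + 120 + 240 = $1125.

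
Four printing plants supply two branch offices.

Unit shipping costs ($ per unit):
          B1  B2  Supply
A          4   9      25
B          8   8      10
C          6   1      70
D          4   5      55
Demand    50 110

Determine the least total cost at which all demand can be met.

One minimum-cost allocation:
  A–B1: 25 × $4 = $100
  B–B2: 10 × $8 = $80
  C–B2: 70 × $1 = $70
  D–B1: 25 × $4 = $100
  D–B2: 30 × $5 = $150
Total = 100 + 80 + 70 + 100 + 150 = $500.
(Supply check: A ships 25; B ships 10; C ships 70; D ships 55.)

500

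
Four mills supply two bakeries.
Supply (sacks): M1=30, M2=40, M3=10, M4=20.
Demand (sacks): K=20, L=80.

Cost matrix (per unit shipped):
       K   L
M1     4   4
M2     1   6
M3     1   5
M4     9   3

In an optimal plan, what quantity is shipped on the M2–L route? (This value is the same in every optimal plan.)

Optimal shipments:
  M1–L: 30 × 4 = 120
  M2–K: 20 × 1 = 20
  M2–L: 20 × 6 = 120
  M3–L: 10 × 5 = 50
  M4–L: 20 × 3 = 60
Total cost = 370.
So M2→L carries 20 sacks.

20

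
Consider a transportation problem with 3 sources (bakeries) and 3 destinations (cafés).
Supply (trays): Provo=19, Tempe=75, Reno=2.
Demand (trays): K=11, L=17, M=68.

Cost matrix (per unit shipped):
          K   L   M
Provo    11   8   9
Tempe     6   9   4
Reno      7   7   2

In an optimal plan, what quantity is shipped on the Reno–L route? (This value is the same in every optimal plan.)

0

Solving gives:
  Provo->L: 17 trays
  Provo->M: 2 trays
  Tempe->K: 11 trays
  Tempe->M: 64 trays
  Reno->M: 2 trays
Total cost = 480.
The route Reno→L is not used.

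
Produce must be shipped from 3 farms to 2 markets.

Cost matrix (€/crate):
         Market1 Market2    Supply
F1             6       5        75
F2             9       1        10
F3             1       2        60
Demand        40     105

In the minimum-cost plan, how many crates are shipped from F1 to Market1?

Solving gives:
  F1→Market2: 75 crates
  F2→Market2: 10 crates
  F3→Market1: 40 crates
  F3→Market2: 20 crates
Total cost = €465.
The route F1→Market1 is not used.

0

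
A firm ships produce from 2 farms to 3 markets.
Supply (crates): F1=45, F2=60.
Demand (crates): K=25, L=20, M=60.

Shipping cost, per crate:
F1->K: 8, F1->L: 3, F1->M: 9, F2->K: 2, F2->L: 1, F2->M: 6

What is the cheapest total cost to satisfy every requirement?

An optimal shipping plan:
  F1 to L: 20 × 3 = 60
  F1 to M: 25 × 9 = 225
  F2 to K: 25 × 2 = 50
  F2 to M: 35 × 6 = 210
Total = 60 + 225 + 50 + 210 = 545.
(Supply check: F1 ships 45; F2 ships 60.)

545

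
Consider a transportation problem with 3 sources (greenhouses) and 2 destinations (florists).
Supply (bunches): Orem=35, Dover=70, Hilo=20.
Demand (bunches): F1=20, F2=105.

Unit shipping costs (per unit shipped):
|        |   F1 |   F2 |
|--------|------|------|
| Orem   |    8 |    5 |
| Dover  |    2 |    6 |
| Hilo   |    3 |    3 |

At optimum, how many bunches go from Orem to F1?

The minimum-cost plan:
  Orem to F2: 35 × 5 = 175
  Dover to F1: 20 × 2 = 40
  Dover to F2: 50 × 6 = 300
  Hilo to F2: 20 × 3 = 60
Total cost = 575.
The route Orem→F1 is not used.

0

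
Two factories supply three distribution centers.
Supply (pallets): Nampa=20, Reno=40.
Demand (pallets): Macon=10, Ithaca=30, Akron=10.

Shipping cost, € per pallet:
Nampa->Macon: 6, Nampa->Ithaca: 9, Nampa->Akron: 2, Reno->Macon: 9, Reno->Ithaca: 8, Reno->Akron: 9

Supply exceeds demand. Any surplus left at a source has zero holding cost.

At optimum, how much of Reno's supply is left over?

Minimum-cost shipments:
  Nampa to Macon: 10 × €6 = €60
  Nampa to Akron: 10 × €2 = €20
  Reno to Ithaca: 30 × €8 = €240
Total cost = €320.
Reno ships 30 of its 40, leaving 10.

10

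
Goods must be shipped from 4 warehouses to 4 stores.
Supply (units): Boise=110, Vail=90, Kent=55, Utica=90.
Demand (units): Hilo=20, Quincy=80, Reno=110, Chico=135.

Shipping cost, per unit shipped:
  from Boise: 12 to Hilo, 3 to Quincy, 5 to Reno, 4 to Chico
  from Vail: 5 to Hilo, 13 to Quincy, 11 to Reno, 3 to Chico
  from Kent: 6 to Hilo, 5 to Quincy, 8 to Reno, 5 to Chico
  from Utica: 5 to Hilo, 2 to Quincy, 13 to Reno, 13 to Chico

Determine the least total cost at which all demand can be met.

An optimal shipping plan:
  Boise→Reno: 110 units
  Vail→Chico: 90 units
  Kent→Hilo: 10 units
  Kent→Chico: 45 units
  Utica→Hilo: 10 units
  Utica→Quincy: 80 units
Total cost = 1315.

1315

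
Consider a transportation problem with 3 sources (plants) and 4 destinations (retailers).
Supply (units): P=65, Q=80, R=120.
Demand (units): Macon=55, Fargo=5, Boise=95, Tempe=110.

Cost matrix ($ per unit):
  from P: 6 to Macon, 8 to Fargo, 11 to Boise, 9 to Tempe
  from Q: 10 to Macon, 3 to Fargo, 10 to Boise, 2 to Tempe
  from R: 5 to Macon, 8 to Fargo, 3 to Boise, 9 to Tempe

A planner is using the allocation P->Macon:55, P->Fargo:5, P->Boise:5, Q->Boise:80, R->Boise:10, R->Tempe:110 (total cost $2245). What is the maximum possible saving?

1185

Current plan cost = 55·6 + 5·8 + 5·11 + 80·10 + 10·3 + 110·9 = $2245.
Optimal plan:
  P–Macon: 30 × $6 = $180
  P–Fargo: 5 × $8 = $40
  P–Tempe: 30 × $9 = $270
  Q–Tempe: 80 × $2 = $160
  R–Macon: 25 × $5 = $125
  R–Boise: 95 × $3 = $285
Optimal cost = $1060.
Saving = 2245 − 1060 = $1185.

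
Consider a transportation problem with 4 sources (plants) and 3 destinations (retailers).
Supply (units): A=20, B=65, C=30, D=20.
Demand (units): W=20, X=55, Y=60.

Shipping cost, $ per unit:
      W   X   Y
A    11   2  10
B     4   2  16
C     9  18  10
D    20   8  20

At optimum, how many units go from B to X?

Solving gives:
  A to Y: 20 × $10 = $200
  B to W: 20 × $4 = $80
  B to X: 45 × $2 = $90
  C to Y: 30 × $10 = $300
  D to X: 10 × $8 = $80
  D to Y: 10 × $20 = $200
Total cost = $950.
So B→X carries 45 units.

45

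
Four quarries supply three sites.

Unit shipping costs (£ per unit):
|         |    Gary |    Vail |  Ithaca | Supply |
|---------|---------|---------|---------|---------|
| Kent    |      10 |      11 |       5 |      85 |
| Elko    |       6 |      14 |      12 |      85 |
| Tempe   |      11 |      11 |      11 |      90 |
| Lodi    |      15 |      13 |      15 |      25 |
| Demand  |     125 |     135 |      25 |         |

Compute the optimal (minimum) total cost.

Optimal allocation:
  Kent to Gary: 40 × £10 = £400
  Kent to Vail: 20 × £11 = £220
  Kent to Ithaca: 25 × £5 = £125
  Elko to Gary: 85 × £6 = £510
  Tempe to Vail: 90 × £11 = £990
  Lodi to Vail: 25 × £13 = £325
Total = 400 + 220 + 125 + 510 + 990 + 325 = £2570.
(Supply check: Kent ships 85; Elko ships 85; Tempe ships 90; Lodi ships 25.)

2570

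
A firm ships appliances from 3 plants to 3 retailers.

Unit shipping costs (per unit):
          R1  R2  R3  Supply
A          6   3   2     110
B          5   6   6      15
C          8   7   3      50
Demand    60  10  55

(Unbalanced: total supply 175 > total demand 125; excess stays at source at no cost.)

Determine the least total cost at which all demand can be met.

Optimal allocation:
  A–R1: 45 × 6 = 270
  A–R2: 10 × 3 = 30
  A–R3: 55 × 2 = 110
  B–R1: 15 × 5 = 75
Total = 270 + 30 + 110 + 75 = 485.
(Supply check: A ships 110; B ships 15; C ships 0.)

485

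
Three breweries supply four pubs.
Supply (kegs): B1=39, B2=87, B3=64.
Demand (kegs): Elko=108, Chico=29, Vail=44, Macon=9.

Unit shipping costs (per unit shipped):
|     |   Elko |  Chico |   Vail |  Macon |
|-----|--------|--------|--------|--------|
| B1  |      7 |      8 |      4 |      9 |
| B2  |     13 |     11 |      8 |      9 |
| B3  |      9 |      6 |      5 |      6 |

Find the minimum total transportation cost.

One minimum-cost allocation:
  B1->Elko: 39 × 7 = 273
  B2->Elko: 34 × 13 = 442
  B2->Vail: 44 × 8 = 352
  B2->Macon: 9 × 9 = 81
  B3->Elko: 35 × 9 = 315
  B3->Chico: 29 × 6 = 174
Total = 273 + 442 + 352 + 81 + 315 + 174 = 1637.

1637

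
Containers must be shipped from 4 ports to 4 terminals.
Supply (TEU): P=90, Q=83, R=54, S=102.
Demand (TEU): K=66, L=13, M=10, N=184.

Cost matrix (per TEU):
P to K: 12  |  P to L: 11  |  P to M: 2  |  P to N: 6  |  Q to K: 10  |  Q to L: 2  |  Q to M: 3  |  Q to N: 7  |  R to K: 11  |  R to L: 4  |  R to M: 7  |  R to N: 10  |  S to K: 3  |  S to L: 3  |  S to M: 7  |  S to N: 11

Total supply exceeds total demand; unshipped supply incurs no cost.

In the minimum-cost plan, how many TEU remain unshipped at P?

An optimal plan:
  P–M: 10 × 2 = 20
  P–N: 80 × 6 = 480
  Q–N: 83 × 7 = 581
  R–N: 21 × 10 = 210
  S–K: 66 × 3 = 198
  S–L: 13 × 3 = 39
Total cost = 1528.
P ships 90 of its 90, leaving 0.

0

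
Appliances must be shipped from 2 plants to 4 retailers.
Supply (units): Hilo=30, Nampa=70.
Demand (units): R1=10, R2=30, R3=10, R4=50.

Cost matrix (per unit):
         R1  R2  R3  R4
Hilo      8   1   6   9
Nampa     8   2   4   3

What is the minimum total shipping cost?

300

A cheapest plan:
  Hilo–R2: 30 × 1 = 30
  Nampa–R1: 10 × 8 = 80
  Nampa–R3: 10 × 4 = 40
  Nampa–R4: 50 × 3 = 150
Total = 30 + 80 + 40 + 150 = 300.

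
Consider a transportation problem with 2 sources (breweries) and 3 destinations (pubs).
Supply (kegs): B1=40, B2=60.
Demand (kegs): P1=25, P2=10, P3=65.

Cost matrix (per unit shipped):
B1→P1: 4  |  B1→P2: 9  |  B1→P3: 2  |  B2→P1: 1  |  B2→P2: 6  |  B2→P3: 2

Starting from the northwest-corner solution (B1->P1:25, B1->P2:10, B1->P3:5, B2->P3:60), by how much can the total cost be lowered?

105

Current plan cost = 25·4 + 10·9 + 5·2 + 60·2 = 320.
Optimal plan:
  B1->P3: 40 kegs
  B2->P1: 25 kegs
  B2->P2: 10 kegs
  B2->P3: 25 kegs
Optimal cost = 215.
Saving = 320 − 215 = 105.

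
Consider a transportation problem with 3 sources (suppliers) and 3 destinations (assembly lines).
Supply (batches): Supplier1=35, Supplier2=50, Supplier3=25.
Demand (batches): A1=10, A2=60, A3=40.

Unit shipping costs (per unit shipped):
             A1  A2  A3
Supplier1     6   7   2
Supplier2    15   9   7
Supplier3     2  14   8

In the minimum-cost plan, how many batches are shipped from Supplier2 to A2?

Solving gives:
  Supplier1→A2: 10 × 7 = 70
  Supplier1→A3: 25 × 2 = 50
  Supplier2→A2: 50 × 9 = 450
  Supplier3→A1: 10 × 2 = 20
  Supplier3→A3: 15 × 8 = 120
Total cost = 710.
So Supplier2→A2 carries 50 batches.

50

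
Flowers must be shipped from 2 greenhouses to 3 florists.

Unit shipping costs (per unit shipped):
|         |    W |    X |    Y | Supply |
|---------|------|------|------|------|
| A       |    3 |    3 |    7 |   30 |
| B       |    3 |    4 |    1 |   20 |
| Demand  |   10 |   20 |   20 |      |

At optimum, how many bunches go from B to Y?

20

The minimum-cost plan:
  A to W: 10 × 3 = 30
  A to X: 20 × 3 = 60
  B to Y: 20 × 1 = 20
Total cost = 110.
So B→Y carries 20 bunches.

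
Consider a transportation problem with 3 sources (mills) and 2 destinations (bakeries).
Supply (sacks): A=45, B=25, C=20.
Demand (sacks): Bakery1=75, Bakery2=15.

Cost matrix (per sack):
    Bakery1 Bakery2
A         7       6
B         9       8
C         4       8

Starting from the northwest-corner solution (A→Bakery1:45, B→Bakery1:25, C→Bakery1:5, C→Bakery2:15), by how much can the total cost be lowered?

75

Current plan cost = 45·7 + 25·9 + 5·4 + 15·8 = 680.
Optimal plan:
  A to Bakery1: 30 sacks
  A to Bakery2: 15 sacks
  B to Bakery1: 25 sacks
  C to Bakery1: 20 sacks
Optimal cost = 605.
Saving = 680 − 605 = 75.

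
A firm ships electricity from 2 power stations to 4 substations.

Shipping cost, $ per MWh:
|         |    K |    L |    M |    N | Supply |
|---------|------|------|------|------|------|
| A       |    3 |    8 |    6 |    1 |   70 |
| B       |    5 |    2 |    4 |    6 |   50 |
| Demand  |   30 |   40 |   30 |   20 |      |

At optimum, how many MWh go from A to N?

20

Optimal shipments:
  A–K: 30 × $3 = $90
  A–M: 20 × $6 = $120
  A–N: 20 × $1 = $20
  B–L: 40 × $2 = $80
  B–M: 10 × $4 = $40
Total cost = $350.
So A→N carries 20 MWh.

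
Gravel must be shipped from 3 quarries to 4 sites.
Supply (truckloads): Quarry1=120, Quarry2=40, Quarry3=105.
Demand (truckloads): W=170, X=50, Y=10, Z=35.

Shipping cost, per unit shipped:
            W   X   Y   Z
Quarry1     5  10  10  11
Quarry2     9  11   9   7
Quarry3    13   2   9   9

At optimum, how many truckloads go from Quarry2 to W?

Solving gives:
  Quarry1–W: 120 truckloads
  Quarry2–W: 40 truckloads
  Quarry3–W: 10 truckloads
  Quarry3–X: 50 truckloads
  Quarry3–Y: 10 truckloads
  Quarry3–Z: 35 truckloads
Total cost = 1595.
So Quarry2→W carries 40 truckloads.

40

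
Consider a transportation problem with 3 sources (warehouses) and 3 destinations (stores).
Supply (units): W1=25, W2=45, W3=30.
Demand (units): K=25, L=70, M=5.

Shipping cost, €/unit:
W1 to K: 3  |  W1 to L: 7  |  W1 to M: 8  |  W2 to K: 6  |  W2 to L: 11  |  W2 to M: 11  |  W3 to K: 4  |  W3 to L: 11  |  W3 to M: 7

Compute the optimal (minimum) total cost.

A cheapest plan:
  W1–L: 25 × €7 = €175
  W2–L: 45 × €11 = €495
  W3–K: 25 × €4 = €100
  W3–M: 5 × €7 = €35
Total = 175 + 495 + 100 + 35 = €805.

805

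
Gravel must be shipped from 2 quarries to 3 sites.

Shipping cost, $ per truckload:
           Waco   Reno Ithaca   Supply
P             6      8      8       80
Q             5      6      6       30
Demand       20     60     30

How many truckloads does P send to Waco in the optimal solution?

20

Optimal shipments:
  P→Waco: 20 × $6 = $120
  P→Reno: 60 × $8 = $480
  Q→Ithaca: 30 × $6 = $180
Total cost = $780.
So P→Waco carries 20 truckloads.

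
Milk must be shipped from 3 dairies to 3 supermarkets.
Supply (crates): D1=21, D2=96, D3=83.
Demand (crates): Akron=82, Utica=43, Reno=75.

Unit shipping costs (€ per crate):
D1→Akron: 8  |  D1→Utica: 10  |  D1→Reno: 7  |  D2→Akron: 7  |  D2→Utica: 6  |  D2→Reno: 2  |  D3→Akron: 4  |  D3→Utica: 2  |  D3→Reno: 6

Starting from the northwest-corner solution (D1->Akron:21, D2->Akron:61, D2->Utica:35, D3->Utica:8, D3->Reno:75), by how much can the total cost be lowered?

560

Current plan cost = 21·8 + 61·7 + 35·6 + 8·2 + 75·6 = €1271.
Optimal plan:
  D1->Akron: 21 × €8 = €168
  D2->Akron: 21 × €7 = €147
  D2->Reno: 75 × €2 = €150
  D3->Akron: 40 × €4 = €160
  D3->Utica: 43 × €2 = €86
Optimal cost = €711.
Saving = 1271 − 711 = €560.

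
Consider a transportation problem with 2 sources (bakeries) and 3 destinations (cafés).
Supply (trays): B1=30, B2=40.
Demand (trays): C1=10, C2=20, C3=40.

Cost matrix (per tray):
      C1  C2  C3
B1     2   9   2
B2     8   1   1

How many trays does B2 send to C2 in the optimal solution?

20

Optimal shipments:
  B1->C1: 10 × 2 = 20
  B1->C3: 20 × 2 = 40
  B2->C2: 20 × 1 = 20
  B2->C3: 20 × 1 = 20
Total cost = 100.
So B2→C2 carries 20 trays.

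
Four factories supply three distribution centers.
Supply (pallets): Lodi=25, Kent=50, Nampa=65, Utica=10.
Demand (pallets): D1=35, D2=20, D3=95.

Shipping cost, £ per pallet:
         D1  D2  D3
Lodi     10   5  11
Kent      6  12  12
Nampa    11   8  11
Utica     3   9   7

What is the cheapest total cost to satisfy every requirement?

An optimal shipping plan:
  Lodi->D2: 20 × £5 = £100
  Lodi->D3: 5 × £11 = £55
  Kent->D1: 35 × £6 = £210
  Kent->D3: 15 × £12 = £180
  Nampa->D3: 65 × £11 = £715
  Utica->D3: 10 × £7 = £70
Total = 100 + 55 + 210 + 180 + 715 + 70 = £1330.

1330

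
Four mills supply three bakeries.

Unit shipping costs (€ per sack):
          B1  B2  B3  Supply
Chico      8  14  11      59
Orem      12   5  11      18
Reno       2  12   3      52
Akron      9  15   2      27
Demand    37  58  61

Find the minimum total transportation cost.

Optimal allocation:
  Chico->B1: 19 sacks
  Chico->B2: 40 sacks
  Orem->B2: 18 sacks
  Reno->B1: 18 sacks
  Reno->B3: 34 sacks
  Akron->B3: 27 sacks
Total cost = €994.

994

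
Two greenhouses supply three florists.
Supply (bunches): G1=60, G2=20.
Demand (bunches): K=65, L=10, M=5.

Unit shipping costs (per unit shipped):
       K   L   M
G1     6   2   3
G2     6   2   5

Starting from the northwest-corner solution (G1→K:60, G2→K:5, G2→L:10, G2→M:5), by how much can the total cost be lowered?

Current plan cost = 60·6 + 5·6 + 10·2 + 5·5 = 435.
Optimal plan:
  G1→K: 45 × 6 = 270
  G1→L: 10 × 2 = 20
  G1→M: 5 × 3 = 15
  G2→K: 20 × 6 = 120
Optimal cost = 425.
Saving = 435 − 425 = 10.

10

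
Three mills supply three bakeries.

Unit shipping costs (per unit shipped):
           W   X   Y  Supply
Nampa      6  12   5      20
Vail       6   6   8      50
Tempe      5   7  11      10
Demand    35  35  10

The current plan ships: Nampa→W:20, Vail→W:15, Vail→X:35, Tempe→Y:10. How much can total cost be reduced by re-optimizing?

70

Current plan cost = 20·6 + 15·6 + 35·6 + 10·11 = 530.
Optimal plan:
  Nampa→W: 10 × 6 = 60
  Nampa→Y: 10 × 5 = 50
  Vail→W: 15 × 6 = 90
  Vail→X: 35 × 6 = 210
  Tempe→W: 10 × 5 = 50
Optimal cost = 460.
Saving = 530 − 460 = 70.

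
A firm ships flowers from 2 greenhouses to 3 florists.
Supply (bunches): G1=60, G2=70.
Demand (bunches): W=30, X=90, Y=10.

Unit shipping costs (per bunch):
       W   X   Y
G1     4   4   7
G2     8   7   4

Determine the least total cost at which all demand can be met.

An optimal shipping plan:
  G1→W: 30 bunches
  G1→X: 30 bunches
  G2→X: 60 bunches
  G2→Y: 10 bunches
Total cost = 700.
(Supply check: G1 ships 60; G2 ships 70.)

700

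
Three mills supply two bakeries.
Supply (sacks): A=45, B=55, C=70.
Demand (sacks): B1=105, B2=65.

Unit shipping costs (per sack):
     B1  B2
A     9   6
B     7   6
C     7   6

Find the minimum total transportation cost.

A cheapest plan:
  A–B2: 45 × 6 = 270
  B–B1: 55 × 7 = 385
  C–B1: 50 × 7 = 350
  C–B2: 20 × 6 = 120
Total = 270 + 385 + 350 + 120 = 1125.

1125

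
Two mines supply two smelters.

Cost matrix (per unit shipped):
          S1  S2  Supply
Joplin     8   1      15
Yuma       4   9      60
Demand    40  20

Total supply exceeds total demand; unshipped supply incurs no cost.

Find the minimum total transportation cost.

A cheapest plan:
  Joplin–S2: 15 × 1 = 15
  Yuma–S1: 40 × 4 = 160
  Yuma–S2: 5 × 9 = 45
Total = 15 + 160 + 45 = 220.

220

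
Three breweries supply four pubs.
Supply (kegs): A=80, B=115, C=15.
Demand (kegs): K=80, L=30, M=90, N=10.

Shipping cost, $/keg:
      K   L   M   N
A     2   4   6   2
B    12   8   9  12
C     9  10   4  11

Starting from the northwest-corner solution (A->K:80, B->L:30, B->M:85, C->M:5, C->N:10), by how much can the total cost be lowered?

40

Current plan cost = 80·2 + 30·8 + 85·9 + 5·4 + 10·11 = $1295.
Optimal plan:
  A–K: 70 × $2 = $140
  A–N: 10 × $2 = $20
  B–K: 10 × $12 = $120
  B–L: 30 × $8 = $240
  B–M: 75 × $9 = $675
  C–M: 15 × $4 = $60
Optimal cost = $1255.
Saving = 1295 − 1255 = $40.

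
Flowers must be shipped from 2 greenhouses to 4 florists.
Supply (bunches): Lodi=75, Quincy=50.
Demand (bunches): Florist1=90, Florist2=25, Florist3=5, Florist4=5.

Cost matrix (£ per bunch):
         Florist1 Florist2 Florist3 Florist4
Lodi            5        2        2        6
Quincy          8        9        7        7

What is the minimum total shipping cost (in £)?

One minimum-cost allocation:
  Lodi to Florist1: 45 × £5 = £225
  Lodi to Florist2: 25 × £2 = £50
  Lodi to Florist3: 5 × £2 = £10
  Quincy to Florist1: 45 × £8 = £360
  Quincy to Florist4: 5 × £7 = £35
Total = 225 + 50 + 10 + 360 + 35 = £680.

680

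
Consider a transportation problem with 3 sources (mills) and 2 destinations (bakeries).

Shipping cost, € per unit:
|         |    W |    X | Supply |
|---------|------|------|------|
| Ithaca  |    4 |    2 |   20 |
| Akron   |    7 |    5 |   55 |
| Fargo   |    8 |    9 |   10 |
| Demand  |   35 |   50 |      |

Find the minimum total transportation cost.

445

An optimal shipping plan:
  Ithaca→W: 20 × €4 = €80
  Akron→W: 5 × €7 = €35
  Akron→X: 50 × €5 = €250
  Fargo→W: 10 × €8 = €80
Total = 80 + 35 + 250 + 80 = €445.
(Supply check: Ithaca ships 20; Akron ships 55; Fargo ships 10.)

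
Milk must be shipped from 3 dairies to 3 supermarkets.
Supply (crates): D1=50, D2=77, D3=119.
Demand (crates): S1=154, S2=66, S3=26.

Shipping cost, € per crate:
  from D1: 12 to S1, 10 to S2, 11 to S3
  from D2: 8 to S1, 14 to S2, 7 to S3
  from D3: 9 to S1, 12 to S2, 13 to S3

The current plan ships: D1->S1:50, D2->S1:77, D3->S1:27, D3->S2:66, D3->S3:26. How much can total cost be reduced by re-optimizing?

380

Current plan cost = 50·12 + 77·8 + 27·9 + 66·12 + 26·13 = €2589.
Optimal plan:
  D1→S2: 50 × €10 = €500
  D2→S1: 51 × €8 = €408
  D2→S3: 26 × €7 = €182
  D3→S1: 103 × €9 = €927
  D3→S2: 16 × €12 = €192
Optimal cost = €2209.
Saving = 2589 − 2209 = €380.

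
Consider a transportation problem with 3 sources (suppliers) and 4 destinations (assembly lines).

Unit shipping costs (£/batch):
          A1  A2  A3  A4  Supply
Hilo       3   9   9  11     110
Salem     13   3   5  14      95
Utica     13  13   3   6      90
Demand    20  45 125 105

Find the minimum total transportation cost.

One minimum-cost allocation:
  Hilo–A1: 20 × £3 = £60
  Hilo–A4: 90 × £11 = £990
  Salem–A2: 45 × £3 = £135
  Salem–A3: 50 × £5 = £250
  Utica–A3: 75 × £3 = £225
  Utica–A4: 15 × £6 = £90
Total = 60 + 990 + 135 + 250 + 225 + 90 = £1750.

1750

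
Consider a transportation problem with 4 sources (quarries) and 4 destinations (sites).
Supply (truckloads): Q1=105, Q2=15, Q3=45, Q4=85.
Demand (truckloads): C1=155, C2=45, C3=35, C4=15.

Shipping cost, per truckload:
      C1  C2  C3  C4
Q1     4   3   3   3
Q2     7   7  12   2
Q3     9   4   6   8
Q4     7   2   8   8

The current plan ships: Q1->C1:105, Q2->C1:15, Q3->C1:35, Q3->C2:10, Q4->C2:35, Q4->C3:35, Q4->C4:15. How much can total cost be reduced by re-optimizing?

Current plan cost = 105·4 + 15·7 + 35·9 + 10·4 + 35·2 + 35·8 + 15·8 = 1350.
Optimal plan:
  Q1–C1: 105 × 4 = 420
  Q2–C4: 15 × 2 = 30
  Q3–C1: 10 × 9 = 90
  Q3–C3: 35 × 6 = 210
  Q4–C1: 40 × 7 = 280
  Q4–C2: 45 × 2 = 90
Optimal cost = 1120.
Saving = 1350 − 1120 = 230.

230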